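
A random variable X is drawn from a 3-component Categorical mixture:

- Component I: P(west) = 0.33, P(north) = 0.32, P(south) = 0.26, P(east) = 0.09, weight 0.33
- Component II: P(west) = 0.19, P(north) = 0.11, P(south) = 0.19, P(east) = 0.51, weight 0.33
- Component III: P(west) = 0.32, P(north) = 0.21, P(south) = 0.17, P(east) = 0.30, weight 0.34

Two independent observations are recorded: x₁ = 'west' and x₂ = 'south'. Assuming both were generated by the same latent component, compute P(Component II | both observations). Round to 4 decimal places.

0.2029

The responsibility of component k is π_k f_k(x) divided by Σ_j π_j f_j(x).
Since both observations come from the same component, the likelihood for component k is f_k(x₁)·f_k(x₂).
  p_I = [P(west | comp) = 0.33] × [0.26] = 0.0858
  p_II = [P(west | comp) = 0.19] × [0.19] = 0.0361
  p_III = [P(west | comp) = 0.32] × [0.17] = 0.0544
Unnormalised posteriors:
  π_I·p_I = 0.33 × 0.0858 = 0.028314
  π_II·p_II = 0.33 × 0.0361 = 0.011913
  π_III·p_III = 0.34 × 0.0544 = 0.018496
Sum: 0.028314 + 0.011913 + 0.018496 = 0.058723
Responsibility of Component II: 0.011913 / 0.058723 ≈ 0.2029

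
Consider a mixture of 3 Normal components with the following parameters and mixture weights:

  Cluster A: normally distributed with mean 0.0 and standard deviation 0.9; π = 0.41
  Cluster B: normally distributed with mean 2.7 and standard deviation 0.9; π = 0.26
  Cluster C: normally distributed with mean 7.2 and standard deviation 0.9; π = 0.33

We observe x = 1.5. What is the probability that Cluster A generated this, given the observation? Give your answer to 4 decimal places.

0.4889

The responsibility of component k is π_k f_k(x) divided by Σ_j π_j f_j(x).
Evaluate each component's likelihood at the observed value:
  f_A = 0.11053
  f_B = 0.182233
  f_C = 8.64272e-10
Multiply by the mixture weights:
  π_A·f_A = 0.41 × 0.11053 = 0.0453174
  π_B·f_B = 0.26 × 0.182233 = 0.0473807
  π_C·f_C = 0.33 × 8.64272e-10 = 2.8521e-10
Evidence: 0.0453174 + 0.0473807 + 2.8521e-10 = 0.0926981
P(Cluster A | the observation) = 0.0453174 / 0.0926981 ≈ 0.4889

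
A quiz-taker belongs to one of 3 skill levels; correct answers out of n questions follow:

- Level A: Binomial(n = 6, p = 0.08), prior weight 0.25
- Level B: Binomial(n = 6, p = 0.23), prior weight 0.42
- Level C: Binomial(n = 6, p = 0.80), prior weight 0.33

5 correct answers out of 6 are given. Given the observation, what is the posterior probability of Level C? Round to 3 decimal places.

0.990

P(component k | x) = π_k·f_k(x) / marginal(x), where marginal(x) = Σ_j π_j·f_j(x).
Component likelihoods at x = 5 correct answers out of 6:
  p_A = 1.80879e-05
  p_B = 0.00297359
  p_C = 0.393216
Multiply by the mixture weights:
  π_A·p_A = 0.25 × 1.80879e-05 = 4.52198e-06
  π_B·p_B = 0.42 × 0.00297359 = 0.00124891
  π_C·p_C = 0.33 × 0.393216 = 0.129761
Marginal: 4.52198e-06 + 0.00124891 + 0.129761 = 0.131015
Responsibility of Level C: 0.129761 / 0.131015 ≈ 0.990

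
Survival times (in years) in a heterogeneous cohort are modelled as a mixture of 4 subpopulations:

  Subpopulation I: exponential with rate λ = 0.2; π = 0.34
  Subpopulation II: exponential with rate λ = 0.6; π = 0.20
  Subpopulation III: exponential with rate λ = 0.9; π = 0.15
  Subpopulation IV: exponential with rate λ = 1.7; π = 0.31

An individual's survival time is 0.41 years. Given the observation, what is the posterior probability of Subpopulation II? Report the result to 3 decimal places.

P(component k | x) = π_k·f_k(x) / marginal(x), where marginal(x) = Σ_j π_j·f_j(x).
Exponential densities:
  L_I = 0.2·e^(−0.2·0.41) = 0.2·e^(−0.0820) = 0.184254
  L_II = 0.6·e^(−0.6·0.41) = 0.6·e^(−0.2460) = 0.469153
  L_III = 0.9·e^(−0.9·0.41) = 0.9·e^(−0.3690) = 0.622283
  L_IV = 1.7·e^(−1.7·0.41) = 1.7·e^(−0.6970) = 0.846731
Prior × likelihood for each component:
  π_I·L_I = 0.34 × 0.184254 = 0.0626465
  π_II·L_II = 0.20 × 0.469153 = 0.0938307
  π_III·L_III = 0.15 × 0.622283 = 0.0933424
  π_IV·L_IV = 0.31 × 0.846731 = 0.262487
Denominator: 0.0626465 + 0.0938307 + 0.0933424 + 0.262487 = 0.512306
So the posterior for Subpopulation II is 0.0938307 / 0.512306 ≈ 0.183.

0.183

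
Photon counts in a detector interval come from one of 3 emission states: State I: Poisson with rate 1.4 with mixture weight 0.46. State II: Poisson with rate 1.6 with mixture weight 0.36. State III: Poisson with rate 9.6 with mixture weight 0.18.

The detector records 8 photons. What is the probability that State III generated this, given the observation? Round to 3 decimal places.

The responsibility of component k is w_k f_k(x) divided by Σ_j w_j f_j(x).
Evaluate each component's likelihood at the observed value:
  L_I = 9.02592e-05
  L_II = 0.000215064
  L_III = 0.121178
Unnormalised posteriors:
  w_I·L_I = 0.46 × 9.02592e-05 = 4.15192e-05
  w_II·L_II = 0.36 × 0.000215064 = 7.74231e-05
  w_III·L_III = 0.18 × 0.121178 = 0.021812
Marginal: 4.15192e-05 + 7.74231e-05 + 0.021812 = 0.0219309
P(State III | x) ≈ 0.995

0.995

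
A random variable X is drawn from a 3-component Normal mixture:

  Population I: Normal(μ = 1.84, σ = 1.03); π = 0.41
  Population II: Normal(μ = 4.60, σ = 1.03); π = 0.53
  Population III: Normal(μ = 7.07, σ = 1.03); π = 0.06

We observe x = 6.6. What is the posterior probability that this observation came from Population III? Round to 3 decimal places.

0.402

By Bayes' theorem, P(k | x) = w_k f_k(x) / Σ_j w_j f_j(x).
Component likelihoods at x = 6.6:
  p_I = 8.92211e-06
  p_II = 0.0587955
  p_III = 0.349027
Weight by the priors:
  w_I·p_I = 0.41 × 8.92211e-06 = 3.65807e-06
  w_II·p_II = 0.53 × 0.0587955 = 0.0311616
  w_III·p_III = 0.06 × 0.349027 = 0.0209416
Marginal: 3.65807e-06 + 0.0311616 + 0.0209416 = 0.0521069
P(Population III | x) = 0.0209416 / 0.0521069 ≈ 0.402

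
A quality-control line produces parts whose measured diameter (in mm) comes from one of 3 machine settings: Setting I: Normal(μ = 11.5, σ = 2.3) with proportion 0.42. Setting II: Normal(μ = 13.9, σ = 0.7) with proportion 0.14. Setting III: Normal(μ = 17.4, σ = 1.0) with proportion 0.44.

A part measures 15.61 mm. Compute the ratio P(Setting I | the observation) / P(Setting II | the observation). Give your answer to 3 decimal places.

3.655

Posterior odds = (π_i f_i(x)) / (π_j f_j(x)); the normalising sum cancels.
Normal densities:
  f_I = 0.0351386
  f_II = 0.0288386
  f_III = 0.0803801
Odds = (0.42/0.14) × (0.0351386/0.0288386) = 3 × 1.21846 ≈ 3.655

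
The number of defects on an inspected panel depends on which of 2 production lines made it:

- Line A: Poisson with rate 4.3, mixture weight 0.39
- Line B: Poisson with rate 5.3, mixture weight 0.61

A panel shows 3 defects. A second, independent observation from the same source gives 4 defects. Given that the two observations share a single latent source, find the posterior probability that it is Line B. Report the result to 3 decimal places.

0.478

Apply Bayes' rule: the posterior for each component is proportional to its prior times its likelihood at x.
Since both observations come from the same component, the likelihood for component k is f_k(x₁)·f_k(x₂).
  p_A = [e^(−4.3)·4.3^3/3! = 0.179799] × [0.193284] = 0.0347523
  p_B = [e^(−5.3)·5.3^3/3! = 0.123856] × [0.164109] = 0.0203258
Unnormalised posteriors:
  w_A·p_A = 0.39 × 0.0347523 = 0.0135534
  w_B·p_B = 0.61 × 0.0203258 = 0.0123987
Evidence: 0.0135534 + 0.0123987 = 0.0259521
So the posterior for Line B is 0.0123987 / 0.0259521 ≈ 0.478.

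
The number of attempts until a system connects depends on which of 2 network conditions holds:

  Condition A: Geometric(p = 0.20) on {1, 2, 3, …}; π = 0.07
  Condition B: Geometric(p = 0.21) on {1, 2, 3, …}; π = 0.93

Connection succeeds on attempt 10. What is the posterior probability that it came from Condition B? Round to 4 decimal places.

0.9257

Apply Bayes' rule: the posterior for each component is proportional to its prior times its likelihood at x.
Evaluate each component's likelihood at the observed value:
  p_A = 0.20·(1−0.20)^9 = 0.20·0.134218 = 0.0268435
  p_B = 0.21·(1−0.21)^9 = 0.21·0.119852 = 0.0251688
Unnormalised posteriors:
  π_A·p_A = 0.07 × 0.0268435 = 0.00187905
  π_B·p_B = 0.93 × 0.0251688 = 0.023407
Normaliser: 0.00187905 + 0.023407 = 0.0252861
P(Condition B | data) = 0.023407 / 0.0252861 ≈ 0.9257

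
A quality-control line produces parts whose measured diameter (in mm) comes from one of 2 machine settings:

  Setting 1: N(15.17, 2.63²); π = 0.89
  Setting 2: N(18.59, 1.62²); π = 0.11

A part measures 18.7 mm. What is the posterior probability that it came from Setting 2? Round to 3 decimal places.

0.330

Apply Bayes' rule: the posterior for each component is proportional to its prior times its likelihood at x.
Component likelihoods at x = 18.7 mm:
  p_1 = 0.0616255
  p_2 = 0.245694
Unnormalised posteriors:
  π_1·p_1 = 0.89 × 0.0616255 = 0.0548467
  π_2·p_2 = 0.11 × 0.245694 = 0.0270263
Marginal: 0.0548467 + 0.0270263 = 0.081873
P(Setting 2 | the observation) ≈ 0.330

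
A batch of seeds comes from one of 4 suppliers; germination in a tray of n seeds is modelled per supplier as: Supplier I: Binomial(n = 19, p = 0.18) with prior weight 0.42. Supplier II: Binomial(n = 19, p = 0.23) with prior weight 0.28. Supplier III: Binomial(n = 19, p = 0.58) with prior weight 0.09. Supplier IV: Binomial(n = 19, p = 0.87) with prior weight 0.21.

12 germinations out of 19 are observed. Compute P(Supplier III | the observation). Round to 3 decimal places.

0.921

Apply Bayes' rule: the posterior for each component is proportional to its prior times its likelihood at x.
Component likelihoods at x = 12 germinations out of 19:
  p_I = 1.4531e-05
  p_II = 0.000177213
  p_III = 0.168348
  p_IV = 0.00594513
Prior × likelihood for each component:
  π_I·p_I = 0.42 × 1.4531e-05 = 6.103e-06
  π_II·p_II = 0.28 × 0.000177213 = 4.96197e-05
  π_III·p_III = 0.09 × 0.168348 = 0.0151513
  π_IV·p_IV = 0.21 × 0.00594513 = 0.00124848
Marginal: 6.103e-06 + 4.96197e-05 + 0.0151513 + 0.00124848 = 0.0164555
Responsibility of Supplier III: 0.0151513 / 0.0164555 ≈ 0.921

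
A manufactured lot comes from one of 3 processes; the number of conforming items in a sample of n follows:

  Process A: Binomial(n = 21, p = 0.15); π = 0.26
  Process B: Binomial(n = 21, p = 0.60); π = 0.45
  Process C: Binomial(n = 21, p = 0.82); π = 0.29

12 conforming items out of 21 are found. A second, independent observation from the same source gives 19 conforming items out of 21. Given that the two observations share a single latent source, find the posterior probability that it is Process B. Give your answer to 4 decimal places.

0.3868

By Bayes' theorem, P(k | x) = π_k f_k(x) / Σ_j π_j f_j(x).
Since both observations come from the same component, the likelihood for component k is f_k(x₁)·f_k(x₂).
  L_A = [8.83302e-06] × [3.3635e-14] = 2.97098e-19
  L_B = [0.167725] × [0.00204745] = 0.000343409
  L_C = [0.00538844] × [0.156757] = 0.000844676
Unnormalised posteriors:
  π_A·L_A = 0.26 × 2.97098e-19 = 7.72456e-20
  π_B·L_B = 0.45 × 0.000343409 = 0.000154534
  π_C·L_C = 0.29 × 0.000844676 = 0.000244956
Denominator: 7.72456e-20 + 0.000154534 + 0.000244956 = 0.00039949
P(Process B | x) = 0.000154534 / 0.00039949 ≈ 0.3868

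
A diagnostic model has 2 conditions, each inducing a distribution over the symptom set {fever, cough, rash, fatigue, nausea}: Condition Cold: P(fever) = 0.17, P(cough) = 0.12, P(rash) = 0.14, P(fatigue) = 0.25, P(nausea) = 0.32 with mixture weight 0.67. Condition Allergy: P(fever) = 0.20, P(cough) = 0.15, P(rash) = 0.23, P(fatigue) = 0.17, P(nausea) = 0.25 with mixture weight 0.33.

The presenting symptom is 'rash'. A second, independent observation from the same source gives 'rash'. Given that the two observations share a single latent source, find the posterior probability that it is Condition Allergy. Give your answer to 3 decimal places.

By Bayes' theorem, P(k | x) = π_k f_k(x) / Σ_j π_j f_j(x).
Since both observations come from the same component, the likelihood for component k is f_k(x₁)·f_k(x₂).
  L_Cold = [P(rash | comp) = 0.14] × [0.14] = 0.0196
  L_Allergy = [P(rash | comp) = 0.23] × [0.23] = 0.0529
Unnormalised posteriors:
  π_Cold·L_Cold = 0.67 × 0.0196 = 0.013132
  π_Allergy·L_Allergy = 0.33 × 0.0529 = 0.017457
Sum: 0.013132 + 0.017457 = 0.030589
Responsibility of Condition Allergy: 0.017457 / 0.030589 ≈ 0.571

0.571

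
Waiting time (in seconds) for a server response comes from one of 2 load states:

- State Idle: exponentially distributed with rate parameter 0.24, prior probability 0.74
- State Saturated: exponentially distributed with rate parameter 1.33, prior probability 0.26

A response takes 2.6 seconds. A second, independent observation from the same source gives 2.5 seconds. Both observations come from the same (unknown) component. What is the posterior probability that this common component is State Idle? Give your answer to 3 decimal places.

Posterior ∝ prior × likelihood, so P(k | x) ∝ P(Z=k) f_k(x); normalise over all components.
Since both observations come from the same component, the likelihood for component k is f_k(x₁)·f_k(x₂).
  L_Idle = [0.24·e^(−0.24·2.6) = 0.24·e^(−0.6240) = 0.128591] × [0.131715] = 0.0169374
  L_Saturated = [1.33·e^(−1.33·2.6) = 1.33·e^(−3.4580) = 0.0418853] × [0.0478434] = 0.00200394
Weight by the priors:
  P(Z=Idle)·L_Idle = 0.74 × 0.0169374 = 0.0125337
  P(Z=Saturated)·L_Saturated = 0.26 × 0.00200394 = 0.000521023
Marginal: 0.0125337 + 0.000521023 = 0.0130547
Responsibility of State Idle: 0.0125337 / 0.0130547 ≈ 0.960

0.960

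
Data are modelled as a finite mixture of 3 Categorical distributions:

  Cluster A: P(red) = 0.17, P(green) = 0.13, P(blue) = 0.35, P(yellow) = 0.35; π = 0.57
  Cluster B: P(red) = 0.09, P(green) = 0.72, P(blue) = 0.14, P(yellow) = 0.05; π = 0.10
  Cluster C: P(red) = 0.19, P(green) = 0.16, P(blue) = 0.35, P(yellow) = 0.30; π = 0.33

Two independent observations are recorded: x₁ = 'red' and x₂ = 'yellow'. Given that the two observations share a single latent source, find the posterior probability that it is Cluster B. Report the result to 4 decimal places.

0.0085

P(component k | x) = w_k·f_k(x) / marginal(x), where marginal(x) = Σ_j w_j·f_j(x).
Since both observations come from the same component, the likelihood for component k is f_k(x₁)·f_k(x₂).
  L_A = [P(red | comp) = 0.17] × [0.35] = 0.0595
  L_B = [P(red | comp) = 0.09] × [0.05] = 0.0045
  L_C = [P(red | comp) = 0.19] × [0.3] = 0.057
Weight by the priors:
  w_A·L_A = 0.57 × 0.0595 = 0.033915
  w_B·L_B = 0.10 × 0.0045 = 0.00045
  w_C·L_C = 0.33 × 0.057 = 0.01881
Denominator: 0.033915 + 0.00045 + 0.01881 = 0.053175
P(Cluster B | data) ≈ 0.0085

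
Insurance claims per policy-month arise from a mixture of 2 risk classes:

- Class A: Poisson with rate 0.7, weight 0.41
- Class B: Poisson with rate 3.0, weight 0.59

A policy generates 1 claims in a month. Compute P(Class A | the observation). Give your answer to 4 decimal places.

0.6179

The responsibility of component k is w_k f_k(x) divided by Σ_j w_j f_j(x).
Component likelihoods at x = 1 claims:
  L_A = 0.34761
  L_B = 0.149361
Weight by the priors:
  w_A·L_A = 0.41 × 0.34761 = 0.14252
  w_B·L_B = 0.59 × 0.149361 = 0.0881231
Sum: 0.14252 + 0.0881231 = 0.230643
P(Class A | x) = 0.14252 / 0.230643 ≈ 0.6179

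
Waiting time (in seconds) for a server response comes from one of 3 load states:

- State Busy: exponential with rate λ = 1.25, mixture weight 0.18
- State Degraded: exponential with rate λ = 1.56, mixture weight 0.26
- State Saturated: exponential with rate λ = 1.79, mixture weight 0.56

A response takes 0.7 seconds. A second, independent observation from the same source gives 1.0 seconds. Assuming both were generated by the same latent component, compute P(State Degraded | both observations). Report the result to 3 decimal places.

Apply Bayes' rule: the posterior for each component is proportional to its prior times its likelihood at x.
Since both observations come from the same component, the likelihood for component k is f_k(x₁)·f_k(x₂).
  f_Busy = [1.25·e^(−1.25·0.7) = 1.25·e^(−0.8750) = 0.521078] × [0.358131] = 0.186614
  f_Degraded = [1.56·e^(−1.56·0.7) = 1.56·e^(−1.0920) = 0.52345] × [0.327812] = 0.171593
  f_Saturated = [1.79·e^(−1.79·0.7) = 1.79·e^(−1.2530) = 0.511307] × [0.298859] = 0.152809
Multiply by the mixture weights:
  π_Busy·f_Busy = 0.18 × 0.186614 = 0.0335905
  π_Degraded·f_Degraded = 0.26 × 0.171593 = 0.0446142
  π_Saturated·f_Saturated = 0.56 × 0.152809 = 0.0855728
Evidence: 0.0335905 + 0.0446142 + 0.0855728 = 0.163778
P(State Degraded | data) = 0.0446142 / 0.163778 ≈ 0.272

0.272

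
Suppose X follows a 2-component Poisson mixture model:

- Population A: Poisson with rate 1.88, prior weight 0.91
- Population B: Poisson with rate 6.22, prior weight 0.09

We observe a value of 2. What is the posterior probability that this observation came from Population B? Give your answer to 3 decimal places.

P(component k | x) = w_k·f_k(x) / marginal(x), where marginal(x) = Σ_j w_j·f_j(x).
Poisson probabilities:
  f_A = 0.269657
  f_B = 0.0384804
Weight by the priors:
  w_A·f_A = 0.91 × 0.269657 = 0.245388
  w_B·f_B = 0.09 × 0.0384804 = 0.00346323
Denominator: 0.245388 + 0.00346323 = 0.248851
P(Population B | 2) = 0.00346323 / 0.248851 ≈ 0.014

0.014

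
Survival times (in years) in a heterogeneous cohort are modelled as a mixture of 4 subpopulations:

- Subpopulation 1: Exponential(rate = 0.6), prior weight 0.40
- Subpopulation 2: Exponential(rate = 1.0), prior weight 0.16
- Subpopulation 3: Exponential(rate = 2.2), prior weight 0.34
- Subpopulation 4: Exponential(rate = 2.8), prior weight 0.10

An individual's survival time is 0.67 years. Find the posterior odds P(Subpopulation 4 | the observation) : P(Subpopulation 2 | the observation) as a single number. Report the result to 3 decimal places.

The posterior odds equal the prior odds times the likelihood ratio: (π_i/π_j)·(f_i(x)/f_j(x)).
Exponential densities:
  L_1 = 0.401388
  L_2 = 0.511709
  L_3 = 0.503817
  L_4 = 0.428965
0.0428965 / 0.0818734 ≈ 0.524

0.524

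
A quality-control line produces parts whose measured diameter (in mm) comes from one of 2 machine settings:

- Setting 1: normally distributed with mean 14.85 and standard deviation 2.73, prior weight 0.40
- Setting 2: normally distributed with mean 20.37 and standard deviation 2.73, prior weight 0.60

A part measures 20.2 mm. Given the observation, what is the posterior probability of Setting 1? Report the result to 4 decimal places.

0.0892

Posterior ∝ prior × likelihood, so P(k | x) ∝ w_k f_k(x); normalise over all components.
Evaluate each component's likelihood at the observed value:
  L_1 = (1/(2.73·√(2π)))·exp(−(20.2−14.85)²/(2·2.73²)) = 0.146133·exp(-1.92023) = 0.0214192
  L_2 = (1/(2.73·√(2π)))·exp(−(20.2−20.37)²/(2·2.73²)) = 0.146133·exp(-0.00194) = 0.14585
Unnormalised posteriors:
  w_1·L_1 = 0.40 × 0.0214192 = 0.00856769
  w_2·L_2 = 0.60 × 0.14585 = 0.0875098
Marginal: 0.00856769 + 0.0875098 = 0.0960775
P(Setting 1 | data) ≈ 0.0892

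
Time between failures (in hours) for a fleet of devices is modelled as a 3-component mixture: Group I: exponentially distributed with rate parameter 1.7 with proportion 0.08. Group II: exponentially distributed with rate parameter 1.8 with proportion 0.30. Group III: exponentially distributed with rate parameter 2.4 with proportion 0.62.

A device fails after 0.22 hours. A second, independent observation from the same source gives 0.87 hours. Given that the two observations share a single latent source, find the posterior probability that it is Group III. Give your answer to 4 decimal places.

Apply Bayes' rule: the posterior for each component is proportional to its prior times its likelihood at x.
Since both observations come from the same component, the likelihood for component k is f_k(x₁)·f_k(x₂).
  f_I = [1.16956] × [0.387371] = 0.453054
  f_II = [1.21141] × [0.375982] = 0.455469
  f_III = [1.41548] × [0.297443] = 0.421025
Multiply by the mixture weights:
  π_I·f_I = 0.08 × 0.453054 = 0.0362443
  π_II·f_II = 0.30 × 0.455469 = 0.136641
  π_III·f_III = 0.62 × 0.421025 = 0.261036
Evidence: 0.0362443 + 0.136641 + 0.261036 = 0.433921
P(Group III | x₁, x₂) ≈ 0.6016

0.6016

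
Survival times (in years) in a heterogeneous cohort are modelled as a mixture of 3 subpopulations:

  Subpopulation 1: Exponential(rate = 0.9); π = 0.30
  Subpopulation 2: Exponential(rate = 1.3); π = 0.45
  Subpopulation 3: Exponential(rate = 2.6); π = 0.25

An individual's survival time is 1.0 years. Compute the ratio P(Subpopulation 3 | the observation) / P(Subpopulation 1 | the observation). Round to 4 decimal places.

0.4398

Posterior odds = (π_i f_i(x)) / (π_j f_j(x)); the normalising sum cancels.
Exponential densities:
  p_1 = 0.9·e^(−0.9·1.0) = 0.9·e^(−0.9000) = 0.365913
  p_2 = 1.3·e^(−1.3·1.0) = 1.3·e^(−1.3000) = 0.354291
  p_3 = 2.6·e^(−2.6·1.0) = 2.6·e^(−2.6000) = 0.193111
0.0482778 / 0.109774 ≈ 0.4398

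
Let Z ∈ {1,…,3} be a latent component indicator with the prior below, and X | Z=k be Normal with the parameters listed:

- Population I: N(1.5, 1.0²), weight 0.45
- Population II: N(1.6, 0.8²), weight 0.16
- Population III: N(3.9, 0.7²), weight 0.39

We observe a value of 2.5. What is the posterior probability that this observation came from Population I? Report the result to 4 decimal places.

Posterior ∝ prior × likelihood, so P(k | x) ∝ π_k f_k(x); normalise over all components.
Evaluate each component's likelihood at the observed value:
  L_I = (1/(1.0·√(2π)))·exp(−(2.5−1.5)²/(2·1.0²)) = 0.398942·exp(-0.50000) = 0.241971
  L_II = (1/(0.8·√(2π)))·exp(−(2.5−1.6)²/(2·0.8²)) = 0.498678·exp(-0.63281) = 0.264846
  L_III = (1/(0.7·√(2π)))·exp(−(2.5−3.9)²/(2·0.7²)) = 0.569918·exp(-2.00000) = 0.07713
Multiply by the mixture weights:
  π_I·L_I = 0.45 × 0.241971 = 0.108887
  π_II·L_II = 0.16 × 0.264846 = 0.0423753
  π_III·L_III = 0.39 × 0.07713 = 0.0300807
Sum: 0.108887 + 0.0423753 + 0.0300807 = 0.181343
P(Population I | data) ≈ 0.6004

0.6004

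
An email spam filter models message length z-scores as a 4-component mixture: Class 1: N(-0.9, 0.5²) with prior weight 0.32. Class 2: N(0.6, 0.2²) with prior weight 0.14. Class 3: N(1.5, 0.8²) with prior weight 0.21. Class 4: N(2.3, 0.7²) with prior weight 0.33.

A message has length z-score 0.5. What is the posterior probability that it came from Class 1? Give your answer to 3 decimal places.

0.017

The responsibility of component k is P(Z=k) f_k(x) divided by Σ_j P(Z=j) f_j(x).
Component likelihoods at x = 0.5:
  L_1 = 0.0158309
  L_2 = 1.76033
  L_3 = 0.228311
  L_4 = 0.0208921
Multiply by the mixture weights:
  P(Z=1)·L_1 = 0.32 × 0.0158309 = 0.00506589
  P(Z=2)·L_2 = 0.14 × 1.76033 = 0.246446
  P(Z=3)·L_3 = 0.21 × 0.228311 = 0.0479454
  P(Z=4)·L_4 = 0.33 × 0.0208921 = 0.00689438
Marginal: 0.00506589 + 0.246446 + 0.0479454 + 0.00689438 = 0.306351
P(Class 1 | the observation) ≈ 0.017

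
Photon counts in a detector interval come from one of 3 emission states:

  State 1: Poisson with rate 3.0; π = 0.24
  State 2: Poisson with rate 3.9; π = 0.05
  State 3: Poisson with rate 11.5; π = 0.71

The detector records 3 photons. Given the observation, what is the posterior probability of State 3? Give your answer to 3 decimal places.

0.028

Posterior ∝ prior × likelihood, so P(k | x) ∝ P(Z=k) f_k(x); normalise over all components.
Component likelihoods at x = 3 photons:
  p_1 = e^(−3.0)·3.0^3/3! = 0.224042
  p_2 = e^(−3.9)·3.9^3/3! = 0.200122
  p_3 = e^(−11.5)·11.5^3/3! = 0.00256777
Multiply by the mixture weights:
  P(Z=1)·p_1 = 0.24 × 0.224042 = 0.05377
  P(Z=2)·p_2 = 0.05 × 0.200122 = 0.0100061
  P(Z=3)·p_3 = 0.71 × 0.00256777 = 0.00182312
Sum: 0.05377 + 0.0100061 + 0.00182312 = 0.0655992
P(State 3 | data) ≈ 0.028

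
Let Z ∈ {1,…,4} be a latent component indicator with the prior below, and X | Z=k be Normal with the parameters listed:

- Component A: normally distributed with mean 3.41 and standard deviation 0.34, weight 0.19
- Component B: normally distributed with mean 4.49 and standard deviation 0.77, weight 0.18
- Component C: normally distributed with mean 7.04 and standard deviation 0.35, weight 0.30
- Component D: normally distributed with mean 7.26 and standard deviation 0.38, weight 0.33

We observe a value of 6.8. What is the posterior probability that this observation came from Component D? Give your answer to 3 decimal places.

0.380

Apply Bayes' rule: the posterior for each component is proportional to its prior times its likelihood at x.
Evaluate each component's likelihood at the observed value:
  f_A = (1/(0.34·√(2π)))·exp(−(6.8−3.41)²/(2·0.34²)) = 1.173360·exp(-49.70631) = 3.03566e-22
  f_B = (1/(0.77·√(2π)))·exp(−(6.8−4.49)²/(2·0.77²)) = 0.518107·exp(-4.50000) = 0.00575565
  f_C = (1/(0.35·√(2π)))·exp(−(6.8−7.04)²/(2·0.35²)) = 1.139835·exp(-0.23510) = 0.901028
  f_D = (1/(0.38·√(2π)))·exp(−(6.8−7.26)²/(2·0.38²)) = 1.049848·exp(-0.73269) = 0.504574
Prior × likelihood for each component:
  P(Z=A)·f_A = 0.19 × 3.03566e-22 = 5.76775e-23
  P(Z=B)·f_B = 0.18 × 0.00575565 = 0.00103602
  P(Z=C)·f_C = 0.30 × 0.901028 = 0.270309
  P(Z=D)·f_D = 0.33 × 0.504574 = 0.166509
Evidence: 5.76775e-23 + 0.00103602 + 0.270309 + 0.166509 = 0.437854
So the posterior for Component D is 0.166509 / 0.437854 ≈ 0.380.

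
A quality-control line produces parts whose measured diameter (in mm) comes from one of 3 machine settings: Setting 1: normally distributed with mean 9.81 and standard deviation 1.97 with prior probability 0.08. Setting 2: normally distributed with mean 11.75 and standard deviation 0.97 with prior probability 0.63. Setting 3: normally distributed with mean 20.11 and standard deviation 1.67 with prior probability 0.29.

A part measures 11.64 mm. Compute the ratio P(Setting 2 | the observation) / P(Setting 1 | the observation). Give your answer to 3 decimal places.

Posterior odds = (P(Z=i) f_i(x)) / (P(Z=j) f_j(x)); the normalising sum cancels.
Component likelihoods at x = 11.64 mm:
  p_1 = 0.131542
  p_2 = 0.408645
  p_3 = 6.19951e-07
Posterior odds = (P(Z=2)·p_2) / (P(Z=1)·p_1) = (0.63·0.408645) / (0.08·0.131542) = 0.257446 / 0.0105233 ≈ 24.464

24.464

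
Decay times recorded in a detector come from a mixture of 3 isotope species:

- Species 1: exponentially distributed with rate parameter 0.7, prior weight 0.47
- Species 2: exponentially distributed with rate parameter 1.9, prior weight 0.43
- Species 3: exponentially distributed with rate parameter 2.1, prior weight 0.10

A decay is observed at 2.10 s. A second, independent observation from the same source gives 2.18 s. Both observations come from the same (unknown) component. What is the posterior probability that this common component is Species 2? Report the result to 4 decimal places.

0.0380

Apply Bayes' rule: the posterior for each component is proportional to its prior times its likelihood at x.
Since both observations come from the same component, the likelihood for component k is f_k(x₁)·f_k(x₂).
  L_1 = [0.7·e^(−0.7·2.10) = 0.7·e^(−1.4700) = 0.160948] × [0.152182] = 0.0244934
  L_2 = [1.9·e^(−1.9·2.10) = 1.9·e^(−3.9900) = 0.0351495] × [0.030193] = 0.00106127
  L_3 = [2.1·e^(−2.1·2.10) = 2.1·e^(−4.4100) = 0.0255259] × [0.0215784] = 0.000550807
Multiply by the mixture weights:
  π_1·L_1 = 0.47 × 0.0244934 = 0.0115119
  π_2·L_2 = 0.43 × 0.00106127 = 0.000456345
  π_3·L_3 = 0.10 × 0.000550807 = 5.50807e-05
Denominator: 0.0115119 + 0.000456345 + 5.50807e-05 = 0.0120233
So the posterior for Species 2 is 0.000456345 / 0.0120233 ≈ 0.0380.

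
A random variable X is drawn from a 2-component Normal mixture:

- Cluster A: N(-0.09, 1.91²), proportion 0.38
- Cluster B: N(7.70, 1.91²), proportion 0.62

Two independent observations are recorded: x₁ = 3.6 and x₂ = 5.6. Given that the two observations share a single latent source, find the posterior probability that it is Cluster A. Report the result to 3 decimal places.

0.020

The responsibility of component k is w_k f_k(x) divided by Σ_j w_j f_j(x).
Since both observations come from the same component, the likelihood for component k is f_k(x₁)·f_k(x₂).
  L_A = [(1/(1.91·√(2π)))·exp(−(3.6−-0.09)²/(2·1.91²)) = 0.208870·exp(-1.86619) = 0.0323147] × [0.00247026] = 7.98256e-05
  L_B = [(1/(1.91·√(2π)))·exp(−(3.6−7.70)²/(2·1.91²)) = 0.208870·exp(-2.30394) = 0.0208588] × [0.114124] = 0.0023805
Unnormalised posteriors:
  w_A·L_A = 0.38 × 7.98256e-05 = 3.03337e-05
  w_B·L_B = 0.62 × 0.0023805 = 0.00147591
Normaliser: 3.03337e-05 + 0.00147591 = 0.00150624
Responsibility of Cluster A: 3.03337e-05 / 0.00150624 ≈ 0.020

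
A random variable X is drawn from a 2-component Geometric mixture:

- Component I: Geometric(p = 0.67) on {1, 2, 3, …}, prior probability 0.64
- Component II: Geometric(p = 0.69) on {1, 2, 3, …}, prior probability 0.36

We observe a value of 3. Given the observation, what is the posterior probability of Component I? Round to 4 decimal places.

Apply Bayes' rule: the posterior for each component is proportional to its prior times its likelihood at x.
Component likelihoods at x = 3:
  f_I = 0.67·(1−0.67)^2 = 0.67·0.1089 = 0.072963
  f_II = 0.69·(1−0.69)^2 = 0.69·0.0961 = 0.066309
Prior × likelihood for each component:
  π_I·f_I = 0.64 × 0.072963 = 0.0466963
  π_II·f_II = 0.36 × 0.066309 = 0.0238712
Sum: 0.0466963 + 0.0238712 = 0.0705676
Responsibility of Component I: 0.0466963 / 0.0705676 ≈ 0.6617

0.6617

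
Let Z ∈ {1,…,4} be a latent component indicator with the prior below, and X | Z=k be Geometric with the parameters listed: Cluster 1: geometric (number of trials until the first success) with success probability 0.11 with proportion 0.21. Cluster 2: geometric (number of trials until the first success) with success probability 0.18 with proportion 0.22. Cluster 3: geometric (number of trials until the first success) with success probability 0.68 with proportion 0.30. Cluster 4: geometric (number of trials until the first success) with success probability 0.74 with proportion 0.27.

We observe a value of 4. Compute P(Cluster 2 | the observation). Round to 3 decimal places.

P(component k | x) = π_k·f_k(x) / marginal(x), where marginal(x) = Σ_j π_j·f_j(x).
Geometric probabilities:
  f_1 = 0.11·(1−0.11)^3 = 0.11·0.704969 = 0.0775466
  f_2 = 0.18·(1−0.18)^3 = 0.18·0.551368 = 0.0992462
  f_3 = 0.68·(1−0.68)^3 = 0.68·0.032768 = 0.0222822
  f_4 = 0.74·(1−0.74)^3 = 0.74·0.017576 = 0.0130062
Weight by the priors:
  π_1·f_1 = 0.21 × 0.0775466 = 0.0162848
  π_2·f_2 = 0.22 × 0.0992462 = 0.0218342
  π_3·f_3 = 0.30 × 0.0222822 = 0.00668467
  π_4·f_4 = 0.27 × 0.0130062 = 0.00351168
Normaliser: 0.0162848 + 0.0218342 + 0.00668467 + 0.00351168 = 0.0483153
Responsibility of Cluster 2: 0.0218342 / 0.0483153 ≈ 0.452

0.452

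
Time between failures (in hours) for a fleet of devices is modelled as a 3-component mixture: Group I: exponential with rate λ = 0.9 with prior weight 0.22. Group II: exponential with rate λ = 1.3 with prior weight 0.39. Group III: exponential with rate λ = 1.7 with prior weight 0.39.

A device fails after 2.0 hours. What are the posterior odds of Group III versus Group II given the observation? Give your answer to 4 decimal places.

The posterior odds equal the prior odds times the likelihood ratio: (w_i/w_j)·(f_i(x)/f_j(x)).
Component likelihoods at x = 2.0 hours:
  p_I = 0.148769
  p_II = 0.0965557
  p_III = 0.0567346
Odds = (0.39/0.39) × (0.0567346/0.0965557) = 1 × 0.587584 ≈ 0.5876

0.5876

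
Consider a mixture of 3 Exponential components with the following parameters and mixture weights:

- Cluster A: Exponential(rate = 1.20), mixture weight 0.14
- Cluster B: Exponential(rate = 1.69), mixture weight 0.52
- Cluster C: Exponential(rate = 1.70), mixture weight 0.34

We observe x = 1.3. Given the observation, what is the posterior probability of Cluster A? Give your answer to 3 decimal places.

0.180

Posterior ∝ prior × likelihood, so P(k | x) ∝ π_k f_k(x); normalise over all components.
Component likelihoods at x = 1.3:
  L_A = 0.252163
  L_B = 0.18782
  L_C = 0.186491
Weight by the priors:
  π_A·L_A = 0.14 × 0.252163 = 0.0353029
  π_B·L_B = 0.52 × 0.18782 = 0.0976664
  π_C·L_C = 0.34 × 0.186491 = 0.063407
Evidence: 0.0353029 + 0.0976664 + 0.063407 = 0.196376
So the posterior for Cluster A is 0.0353029 / 0.196376 ≈ 0.180.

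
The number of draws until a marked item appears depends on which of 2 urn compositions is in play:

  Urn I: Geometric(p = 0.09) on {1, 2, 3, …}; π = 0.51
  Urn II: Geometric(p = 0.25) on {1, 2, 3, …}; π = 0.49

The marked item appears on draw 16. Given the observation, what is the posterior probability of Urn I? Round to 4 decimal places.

By Bayes' theorem, P(k | x) = w_k f_k(x) / Σ_j w_j f_j(x).
Geometric probabilities:
  p_I = 0.0218707
  p_II = 0.00334087
Unnormalised posteriors:
  w_I·p_I = 0.51 × 0.0218707 = 0.0111541
  w_II·p_II = 0.49 × 0.00334087 = 0.00163702
Sum: 0.0111541 + 0.00163702 = 0.0127911
So the posterior for Urn I is 0.0111541 / 0.0127911 ≈ 0.8720.

0.8720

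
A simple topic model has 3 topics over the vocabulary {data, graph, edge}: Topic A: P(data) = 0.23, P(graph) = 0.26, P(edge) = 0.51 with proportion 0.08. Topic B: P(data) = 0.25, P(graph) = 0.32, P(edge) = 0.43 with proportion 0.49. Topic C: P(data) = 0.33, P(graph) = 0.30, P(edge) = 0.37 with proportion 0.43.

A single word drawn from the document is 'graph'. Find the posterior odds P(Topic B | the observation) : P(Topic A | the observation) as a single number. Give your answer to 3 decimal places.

7.538

Since P(k|x) ∝ π_k f_k(x), the posterior odds are π_i f_i(x) / (π_j f_j(x)).
Categorical probabilities:
  p_A = P(graph | comp) = 0.26
  p_B = P(graph | comp) = 0.32
  p_C = P(graph | comp) = 0.30
Posterior odds = (π_B·p_B) / (π_A·p_A) = (0.49·0.32) / (0.08·0.26) = 0.1568 / 0.0208 ≈ 7.538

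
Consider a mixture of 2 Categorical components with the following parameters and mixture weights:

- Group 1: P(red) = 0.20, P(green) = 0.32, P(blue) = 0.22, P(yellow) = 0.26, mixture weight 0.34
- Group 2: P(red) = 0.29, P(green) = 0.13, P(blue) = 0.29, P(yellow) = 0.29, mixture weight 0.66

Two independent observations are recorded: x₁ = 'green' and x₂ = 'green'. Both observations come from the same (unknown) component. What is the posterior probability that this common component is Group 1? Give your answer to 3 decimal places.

0.757

By Bayes' theorem, P(k | x) = π_k f_k(x) / Σ_j π_j f_j(x).
Since both observations come from the same component, the likelihood for component k is f_k(x₁)·f_k(x₂).
  p_1 = [P(green | comp) = 0.32] × [0.32] = 0.1024
  p_2 = [P(green | comp) = 0.13] × [0.13] = 0.0169
Unnormalised posteriors:
  π_1·p_1 = 0.34 × 0.1024 = 0.034816
  π_2·p_2 = 0.66 × 0.0169 = 0.011154
Sum: 0.034816 + 0.011154 = 0.04597
P(Group 1 | x) = 0.034816 / 0.04597 ≈ 0.757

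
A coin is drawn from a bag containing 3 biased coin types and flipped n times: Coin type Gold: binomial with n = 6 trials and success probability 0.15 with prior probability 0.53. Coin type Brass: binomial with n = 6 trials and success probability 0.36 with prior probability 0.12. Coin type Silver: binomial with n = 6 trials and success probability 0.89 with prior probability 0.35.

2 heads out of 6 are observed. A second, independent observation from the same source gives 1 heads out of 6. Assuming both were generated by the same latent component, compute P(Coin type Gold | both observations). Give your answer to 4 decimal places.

P(component k | x) = π_k·f_k(x) / marginal(x), where marginal(x) = Σ_j π_j·f_j(x).
Since both observations come from the same component, the likelihood for component k is f_k(x₁)·f_k(x₂).
  p_Gold = [0.176177] × [0.399335] = 0.0703536
  p_Brass = [0.326149] × [0.231928] = 0.0756432
  p_Silver = [0.00173957] × [8.60012e-05] = 1.49605e-07
Unnormalised posteriors:
  π_Gold·p_Gold = 0.53 × 0.0703536 = 0.0372874
  π_Brass·p_Brass = 0.12 × 0.0756432 = 0.00907718
  π_Silver·p_Silver = 0.35 × 1.49605e-07 = 5.23618e-08
Normaliser: 0.0372874 + 0.00907718 + 5.23618e-08 = 0.0463647
P(Coin type Gold | x₁, x₂) ≈ 0.8042

0.8042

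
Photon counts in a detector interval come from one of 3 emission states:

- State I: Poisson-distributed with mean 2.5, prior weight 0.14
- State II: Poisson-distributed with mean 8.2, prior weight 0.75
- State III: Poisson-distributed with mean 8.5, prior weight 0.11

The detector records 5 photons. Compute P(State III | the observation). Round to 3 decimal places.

0.102

Apply Bayes' rule: the posterior for each component is proportional to its prior times its likelihood at x.
Component likelihoods at x = 5 photons:
  p_I = 0.0668009
  p_II = 0.0848542
  p_III = 0.0752333
Multiply by the mixture weights:
  π_I·p_I = 0.14 × 0.0668009 = 0.00935213
  π_II·p_II = 0.75 × 0.0848542 = 0.0636406
  π_III·p_III = 0.11 × 0.0752333 = 0.00827567
Evidence: 0.00935213 + 0.0636406 + 0.00827567 = 0.0812684
Responsibility of State III: 0.00827567 / 0.0812684 ≈ 0.102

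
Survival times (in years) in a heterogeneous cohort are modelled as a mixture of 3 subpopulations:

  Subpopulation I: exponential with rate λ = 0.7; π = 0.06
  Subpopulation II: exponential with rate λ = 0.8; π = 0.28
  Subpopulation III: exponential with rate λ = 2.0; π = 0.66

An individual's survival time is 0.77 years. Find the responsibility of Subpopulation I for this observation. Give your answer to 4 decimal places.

P(component k | x) = π_k·f_k(x) / marginal(x), where marginal(x) = Σ_j π_j·f_j(x).
Component likelihoods at x = 0.77 years:
  f_I = 0.408332
  f_II = 0.43208
  f_III = 0.428762
Unnormalised posteriors:
  π_I·f_I = 0.06 × 0.408332 = 0.0244999
  π_II·f_II = 0.28 × 0.43208 = 0.120983
  π_III·f_III = 0.66 × 0.428762 = 0.282983
Normaliser: 0.0244999 + 0.120983 + 0.282983 = 0.428465
P(Subpopulation I | x) ≈ 0.0572

0.0572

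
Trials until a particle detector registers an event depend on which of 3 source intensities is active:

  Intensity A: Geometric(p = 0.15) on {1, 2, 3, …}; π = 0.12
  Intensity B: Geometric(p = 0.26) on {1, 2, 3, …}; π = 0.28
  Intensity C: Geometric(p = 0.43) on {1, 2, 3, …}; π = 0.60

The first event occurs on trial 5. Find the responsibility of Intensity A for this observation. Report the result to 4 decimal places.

Apply Bayes' rule: the posterior for each component is proportional to its prior times its likelihood at x.
Geometric probabilities:
  f_A = 0.15·(1−0.15)^4 = 0.15·0.522006 = 0.0783009
  f_B = 0.26·(1−0.26)^4 = 0.26·0.299866 = 0.0779651
  f_C = 0.43·(1−0.43)^4 = 0.43·0.10556 = 0.0453908
Weight by the priors:
  π_A·f_A = 0.12 × 0.0783009 = 0.00939611
  π_B·f_B = 0.28 × 0.0779651 = 0.0218302
  π_C·f_C = 0.60 × 0.0453908 = 0.0272345
Evidence: 0.00939611 + 0.0218302 + 0.0272345 = 0.0584608
Responsibility of Intensity A: 0.00939611 / 0.0584608 ≈ 0.1607

0.1607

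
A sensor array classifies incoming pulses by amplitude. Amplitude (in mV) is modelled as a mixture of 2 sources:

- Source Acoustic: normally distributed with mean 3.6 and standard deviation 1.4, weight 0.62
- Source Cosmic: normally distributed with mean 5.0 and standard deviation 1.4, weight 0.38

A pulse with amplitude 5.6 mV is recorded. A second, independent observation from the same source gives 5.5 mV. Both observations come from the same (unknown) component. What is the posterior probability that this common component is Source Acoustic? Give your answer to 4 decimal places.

0.2148

Apply Bayes' rule: the posterior for each component is proportional to its prior times its likelihood at x.
Since both observations come from the same component, the likelihood for component k is f_k(x₁)·f_k(x₂).
  f_Acoustic = [(1/(1.4·√(2π)))·exp(−(5.6−3.6)²/(2·1.4²)) = 0.284959·exp(-1.02041) = 0.102713] × [0.113457] = 0.0116535
  f_Cosmic = [(1/(1.4·√(2π)))·exp(−(5.6−5.0)²/(2·1.4²)) = 0.284959·exp(-0.09184) = 0.259955] × [0.267353] = 0.0694996
Prior × likelihood for each component:
  π_Acoustic·f_Acoustic = 0.62 × 0.0116535 = 0.00722517
  π_Cosmic·f_Cosmic = 0.38 × 0.0694996 = 0.0264099
Marginal: 0.00722517 + 0.0264099 = 0.033635
Responsibility of Source Acoustic: 0.00722517 / 0.033635 ≈ 0.2148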